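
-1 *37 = -37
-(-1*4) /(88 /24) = 12 /11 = 1.09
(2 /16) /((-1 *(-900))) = 1 /7200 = 0.00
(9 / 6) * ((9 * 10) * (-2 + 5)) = 405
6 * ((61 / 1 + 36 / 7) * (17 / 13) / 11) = 47226 / 1001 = 47.18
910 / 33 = 27.58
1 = 1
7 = 7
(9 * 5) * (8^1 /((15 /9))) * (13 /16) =351 /2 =175.50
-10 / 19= -0.53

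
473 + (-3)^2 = 482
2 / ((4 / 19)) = 19 / 2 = 9.50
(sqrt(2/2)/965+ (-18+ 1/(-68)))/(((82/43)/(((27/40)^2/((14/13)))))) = -481701230127/120530816000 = -4.00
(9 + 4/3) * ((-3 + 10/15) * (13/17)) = -2821/153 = -18.44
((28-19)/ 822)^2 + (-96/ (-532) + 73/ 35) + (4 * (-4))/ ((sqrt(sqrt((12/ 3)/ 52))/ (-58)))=1764.38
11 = 11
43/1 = 43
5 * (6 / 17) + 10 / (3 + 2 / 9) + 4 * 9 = 20148 / 493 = 40.87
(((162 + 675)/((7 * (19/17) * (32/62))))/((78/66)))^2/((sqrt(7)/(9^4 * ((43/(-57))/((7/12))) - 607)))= -28468456142869543383 * sqrt(7)/712491410176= -105714194.01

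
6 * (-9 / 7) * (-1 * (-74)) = -3996 / 7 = -570.86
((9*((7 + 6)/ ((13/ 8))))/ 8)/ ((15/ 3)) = 9/ 5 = 1.80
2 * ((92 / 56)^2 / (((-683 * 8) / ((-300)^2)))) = -2975625 / 33467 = -88.91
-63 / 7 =-9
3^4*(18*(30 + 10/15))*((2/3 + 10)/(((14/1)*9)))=26496/7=3785.14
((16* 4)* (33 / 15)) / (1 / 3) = 2112 / 5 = 422.40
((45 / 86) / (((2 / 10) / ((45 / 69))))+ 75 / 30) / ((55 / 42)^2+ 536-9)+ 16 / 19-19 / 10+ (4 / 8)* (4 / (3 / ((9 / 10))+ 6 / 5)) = -0.61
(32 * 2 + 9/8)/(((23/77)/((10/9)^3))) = 5014625/16767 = 299.08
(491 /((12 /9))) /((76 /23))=33879 /304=111.44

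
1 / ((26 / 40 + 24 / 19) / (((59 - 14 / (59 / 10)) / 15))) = 253916 / 128679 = 1.97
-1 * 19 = -19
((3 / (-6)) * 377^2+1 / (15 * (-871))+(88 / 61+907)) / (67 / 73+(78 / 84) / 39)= -74505.88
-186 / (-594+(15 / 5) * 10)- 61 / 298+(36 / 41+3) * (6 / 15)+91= 133047499 / 1435615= 92.68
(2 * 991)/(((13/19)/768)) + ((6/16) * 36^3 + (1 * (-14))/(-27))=787017566/351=2242215.29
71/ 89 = 0.80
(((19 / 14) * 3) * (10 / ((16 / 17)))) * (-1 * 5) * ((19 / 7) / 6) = -153425 / 1568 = -97.85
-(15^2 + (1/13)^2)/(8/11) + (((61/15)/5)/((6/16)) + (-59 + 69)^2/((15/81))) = 35406713/152100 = 232.79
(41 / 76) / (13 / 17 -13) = -0.04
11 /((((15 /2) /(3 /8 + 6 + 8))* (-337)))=-253 /4044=-0.06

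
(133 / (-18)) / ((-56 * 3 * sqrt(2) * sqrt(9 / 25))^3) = 2375 * sqrt(2) / 1316818944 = 0.00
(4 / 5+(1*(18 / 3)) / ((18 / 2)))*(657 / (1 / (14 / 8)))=16863 / 10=1686.30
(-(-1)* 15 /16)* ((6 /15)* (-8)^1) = -3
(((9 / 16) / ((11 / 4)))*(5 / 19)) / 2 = 45 / 1672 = 0.03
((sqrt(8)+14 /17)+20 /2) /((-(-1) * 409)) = 2 * sqrt(2) /409+184 /6953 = 0.03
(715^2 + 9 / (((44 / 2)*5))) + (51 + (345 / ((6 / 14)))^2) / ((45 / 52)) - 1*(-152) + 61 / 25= 6238323353 / 4950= 1260267.34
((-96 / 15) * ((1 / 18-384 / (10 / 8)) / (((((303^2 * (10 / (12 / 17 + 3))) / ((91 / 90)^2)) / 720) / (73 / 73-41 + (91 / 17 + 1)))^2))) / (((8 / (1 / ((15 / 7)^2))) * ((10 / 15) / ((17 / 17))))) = 5956552199288969806528 / 7424889562676260546875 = 0.80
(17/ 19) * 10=170/ 19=8.95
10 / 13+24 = 322 / 13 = 24.77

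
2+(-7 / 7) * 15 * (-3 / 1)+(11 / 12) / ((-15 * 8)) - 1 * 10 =53269 / 1440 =36.99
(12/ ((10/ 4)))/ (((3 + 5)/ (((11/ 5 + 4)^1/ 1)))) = 93/ 25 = 3.72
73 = 73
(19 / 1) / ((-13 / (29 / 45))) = -551 / 585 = -0.94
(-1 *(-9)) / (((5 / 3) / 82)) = 2214 / 5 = 442.80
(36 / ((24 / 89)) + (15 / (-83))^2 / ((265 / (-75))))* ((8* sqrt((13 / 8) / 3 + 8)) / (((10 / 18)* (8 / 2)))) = 292438467* sqrt(1230) / 7302340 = 1404.51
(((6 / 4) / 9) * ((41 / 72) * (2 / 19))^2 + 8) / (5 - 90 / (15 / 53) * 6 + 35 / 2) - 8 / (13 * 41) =-54313363301 / 2821091676624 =-0.02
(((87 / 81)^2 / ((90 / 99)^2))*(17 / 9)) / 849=1729937 / 557028900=0.00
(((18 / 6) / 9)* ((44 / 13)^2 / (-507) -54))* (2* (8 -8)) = 0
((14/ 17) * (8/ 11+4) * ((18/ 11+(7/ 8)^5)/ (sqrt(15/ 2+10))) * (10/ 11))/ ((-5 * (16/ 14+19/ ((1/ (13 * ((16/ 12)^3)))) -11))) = -1903440357 * sqrt(70)/ 25207390320640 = -0.00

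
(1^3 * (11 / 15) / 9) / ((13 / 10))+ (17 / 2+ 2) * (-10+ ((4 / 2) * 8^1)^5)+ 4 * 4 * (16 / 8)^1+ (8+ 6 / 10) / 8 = 154580064973 / 14040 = 11009976.14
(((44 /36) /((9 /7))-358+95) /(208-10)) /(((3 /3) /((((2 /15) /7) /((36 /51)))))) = -180421 /5051970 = -0.04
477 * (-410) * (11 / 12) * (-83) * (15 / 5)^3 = 803499345 / 2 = 401749672.50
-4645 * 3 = -13935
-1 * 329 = -329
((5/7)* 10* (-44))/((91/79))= -173800/637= -272.84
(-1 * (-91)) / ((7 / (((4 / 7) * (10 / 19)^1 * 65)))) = 254.14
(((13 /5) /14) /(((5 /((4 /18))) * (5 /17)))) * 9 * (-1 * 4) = -884 /875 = -1.01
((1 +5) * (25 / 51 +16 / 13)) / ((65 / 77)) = 175714 / 14365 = 12.23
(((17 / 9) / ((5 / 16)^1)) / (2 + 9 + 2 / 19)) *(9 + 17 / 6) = 183464 / 28485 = 6.44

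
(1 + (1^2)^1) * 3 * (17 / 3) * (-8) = -272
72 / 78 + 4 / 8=37 / 26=1.42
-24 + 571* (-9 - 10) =-10873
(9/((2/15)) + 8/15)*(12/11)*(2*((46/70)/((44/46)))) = 2159378/21175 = 101.98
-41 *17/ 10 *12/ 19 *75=-62730/ 19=-3301.58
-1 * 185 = -185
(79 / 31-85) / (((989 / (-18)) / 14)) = 644112 / 30659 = 21.01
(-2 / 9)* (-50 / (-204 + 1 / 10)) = -1000 / 18351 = -0.05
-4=-4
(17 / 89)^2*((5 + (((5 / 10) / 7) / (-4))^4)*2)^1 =14210847009 / 38949521408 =0.36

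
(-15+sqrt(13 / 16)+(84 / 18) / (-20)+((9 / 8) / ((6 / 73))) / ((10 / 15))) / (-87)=-2543 / 41760 - sqrt(13) / 348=-0.07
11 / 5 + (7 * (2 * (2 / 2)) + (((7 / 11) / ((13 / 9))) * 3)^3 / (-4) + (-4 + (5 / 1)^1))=972170863 / 58484140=16.62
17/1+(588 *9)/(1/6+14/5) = 160273/89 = 1800.82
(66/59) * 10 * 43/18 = 4730/177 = 26.72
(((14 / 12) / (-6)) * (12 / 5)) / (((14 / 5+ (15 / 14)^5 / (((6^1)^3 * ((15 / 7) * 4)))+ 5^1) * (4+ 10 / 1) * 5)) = -0.00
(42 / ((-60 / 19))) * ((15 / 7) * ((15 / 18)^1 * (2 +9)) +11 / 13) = -70851 / 260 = -272.50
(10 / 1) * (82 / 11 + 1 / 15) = 2482 / 33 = 75.21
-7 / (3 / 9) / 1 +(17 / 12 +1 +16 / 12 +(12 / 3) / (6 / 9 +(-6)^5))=-804771 / 46652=-17.25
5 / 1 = 5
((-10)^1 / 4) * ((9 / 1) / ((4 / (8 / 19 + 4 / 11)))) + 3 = -591 / 418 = -1.41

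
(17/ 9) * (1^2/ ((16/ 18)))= 17/ 8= 2.12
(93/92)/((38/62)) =2883/1748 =1.65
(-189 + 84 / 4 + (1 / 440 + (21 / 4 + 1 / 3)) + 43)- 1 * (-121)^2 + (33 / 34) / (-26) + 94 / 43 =-185127094331 / 12543960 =-14758.27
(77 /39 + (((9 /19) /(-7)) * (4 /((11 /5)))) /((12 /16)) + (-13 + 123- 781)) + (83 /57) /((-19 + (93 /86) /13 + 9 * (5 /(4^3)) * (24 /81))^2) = -2405352286402792196 /3594447561497793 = -669.19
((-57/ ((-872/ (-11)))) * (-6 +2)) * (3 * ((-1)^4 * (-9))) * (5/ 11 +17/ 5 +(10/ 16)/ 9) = -2657169/ 8720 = -304.72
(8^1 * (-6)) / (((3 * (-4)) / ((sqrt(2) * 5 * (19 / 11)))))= 380 * sqrt(2) / 11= 48.85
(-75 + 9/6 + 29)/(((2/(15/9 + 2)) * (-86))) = 979/1032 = 0.95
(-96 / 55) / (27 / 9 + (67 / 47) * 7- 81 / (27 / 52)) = 2256 / 184855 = 0.01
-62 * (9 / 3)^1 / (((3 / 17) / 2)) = -2108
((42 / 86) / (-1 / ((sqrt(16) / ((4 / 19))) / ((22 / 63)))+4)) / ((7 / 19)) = 0.33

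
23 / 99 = 0.23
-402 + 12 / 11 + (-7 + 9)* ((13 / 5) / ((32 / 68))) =-85769 / 220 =-389.86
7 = 7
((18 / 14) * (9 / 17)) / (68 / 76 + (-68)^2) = 513 / 3485629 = 0.00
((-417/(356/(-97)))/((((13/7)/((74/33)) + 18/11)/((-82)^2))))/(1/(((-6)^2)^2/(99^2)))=40990.45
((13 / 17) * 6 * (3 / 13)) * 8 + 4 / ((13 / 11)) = 2620 / 221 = 11.86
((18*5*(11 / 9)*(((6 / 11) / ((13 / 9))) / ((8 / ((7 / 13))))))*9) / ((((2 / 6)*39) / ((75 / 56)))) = 91125 / 35152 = 2.59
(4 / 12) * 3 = 1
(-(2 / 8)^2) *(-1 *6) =3 / 8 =0.38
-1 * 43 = -43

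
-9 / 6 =-1.50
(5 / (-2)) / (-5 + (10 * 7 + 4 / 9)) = -45 / 1178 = -0.04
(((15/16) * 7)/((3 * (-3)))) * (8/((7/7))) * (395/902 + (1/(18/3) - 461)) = 21802025/8118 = 2685.64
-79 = -79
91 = 91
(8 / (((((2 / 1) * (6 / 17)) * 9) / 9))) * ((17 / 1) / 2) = 289 / 3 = 96.33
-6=-6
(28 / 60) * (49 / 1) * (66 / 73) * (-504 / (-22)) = 172872 / 365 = 473.62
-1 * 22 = -22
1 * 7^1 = 7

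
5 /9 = 0.56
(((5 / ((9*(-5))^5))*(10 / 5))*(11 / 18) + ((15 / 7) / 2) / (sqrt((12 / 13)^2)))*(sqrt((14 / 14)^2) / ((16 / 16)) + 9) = 21589790009 / 1860043500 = 11.61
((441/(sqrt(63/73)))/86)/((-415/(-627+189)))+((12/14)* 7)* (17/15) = 4599* sqrt(511)/17845+34/5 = 12.63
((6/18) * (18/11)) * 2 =1.09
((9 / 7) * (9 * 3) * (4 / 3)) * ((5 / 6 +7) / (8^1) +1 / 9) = 1413 / 28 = 50.46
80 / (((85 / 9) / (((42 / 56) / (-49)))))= -108 / 833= -0.13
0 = 0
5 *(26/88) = 65/44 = 1.48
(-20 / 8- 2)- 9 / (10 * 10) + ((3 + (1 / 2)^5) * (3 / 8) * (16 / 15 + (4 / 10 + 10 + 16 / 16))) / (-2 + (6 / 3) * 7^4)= -4.59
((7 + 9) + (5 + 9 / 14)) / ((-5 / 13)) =-3939 / 70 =-56.27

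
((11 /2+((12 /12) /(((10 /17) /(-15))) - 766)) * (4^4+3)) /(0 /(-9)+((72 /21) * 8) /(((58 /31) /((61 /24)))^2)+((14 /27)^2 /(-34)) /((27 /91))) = -1604045012065272 /398633038033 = -4023.86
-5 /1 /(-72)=5 /72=0.07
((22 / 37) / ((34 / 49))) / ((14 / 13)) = 1001 / 1258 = 0.80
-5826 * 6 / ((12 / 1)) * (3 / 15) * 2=-5826 / 5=-1165.20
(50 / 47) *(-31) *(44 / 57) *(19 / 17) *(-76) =5183200 / 2397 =2162.37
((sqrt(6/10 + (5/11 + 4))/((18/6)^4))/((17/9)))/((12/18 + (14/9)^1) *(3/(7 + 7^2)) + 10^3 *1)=14 *sqrt(15290)/117824025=0.00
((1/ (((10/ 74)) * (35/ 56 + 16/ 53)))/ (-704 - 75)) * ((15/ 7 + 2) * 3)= -454952/ 3571715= -0.13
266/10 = 133/5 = 26.60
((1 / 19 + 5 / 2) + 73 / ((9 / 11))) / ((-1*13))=-31387 / 4446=-7.06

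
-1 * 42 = -42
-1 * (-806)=806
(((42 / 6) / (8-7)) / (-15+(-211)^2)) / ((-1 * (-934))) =1 / 5938372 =0.00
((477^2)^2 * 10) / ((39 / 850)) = 146680096549500 / 13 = 11283084349961.54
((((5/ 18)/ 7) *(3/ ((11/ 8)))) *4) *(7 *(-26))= -63.03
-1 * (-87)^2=-7569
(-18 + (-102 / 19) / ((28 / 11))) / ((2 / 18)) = -48141 / 266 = -180.98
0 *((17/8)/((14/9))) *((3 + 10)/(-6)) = 0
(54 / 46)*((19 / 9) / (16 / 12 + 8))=171 / 644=0.27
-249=-249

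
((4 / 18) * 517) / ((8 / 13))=6721 / 36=186.69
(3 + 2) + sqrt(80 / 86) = 2 * sqrt(430) / 43 + 5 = 5.96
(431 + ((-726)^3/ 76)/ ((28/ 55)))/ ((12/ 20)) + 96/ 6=-13153254427/ 798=-16482774.97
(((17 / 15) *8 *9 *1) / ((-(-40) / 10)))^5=11040808032 / 3125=3533058.57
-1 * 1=-1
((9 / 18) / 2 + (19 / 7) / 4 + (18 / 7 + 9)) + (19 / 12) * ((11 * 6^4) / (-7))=-44969 / 14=-3212.07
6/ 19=0.32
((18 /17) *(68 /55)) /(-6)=-12 /55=-0.22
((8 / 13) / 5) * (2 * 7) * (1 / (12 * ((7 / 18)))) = 24 / 65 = 0.37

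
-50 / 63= -0.79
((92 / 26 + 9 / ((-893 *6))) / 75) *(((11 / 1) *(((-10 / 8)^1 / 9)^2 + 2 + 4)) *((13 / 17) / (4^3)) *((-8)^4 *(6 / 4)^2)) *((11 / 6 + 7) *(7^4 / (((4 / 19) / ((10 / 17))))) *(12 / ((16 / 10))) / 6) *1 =896693594746411 / 35207136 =25469086.57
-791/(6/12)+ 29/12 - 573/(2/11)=-56773/12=-4731.08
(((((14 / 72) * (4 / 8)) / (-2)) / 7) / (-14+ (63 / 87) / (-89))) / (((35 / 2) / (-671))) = -1731851 / 91110600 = -0.02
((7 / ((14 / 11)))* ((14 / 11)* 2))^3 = 2744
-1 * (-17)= 17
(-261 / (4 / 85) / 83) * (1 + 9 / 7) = -88740 / 581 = -152.74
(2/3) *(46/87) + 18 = 4790/261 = 18.35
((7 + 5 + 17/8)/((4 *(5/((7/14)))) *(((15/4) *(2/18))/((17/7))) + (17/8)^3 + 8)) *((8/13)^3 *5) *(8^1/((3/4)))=10071572480/1403133823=7.18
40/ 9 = 4.44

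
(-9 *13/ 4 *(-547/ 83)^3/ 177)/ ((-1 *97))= -6383025597/ 13089348004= -0.49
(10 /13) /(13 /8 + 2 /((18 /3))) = 240 /611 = 0.39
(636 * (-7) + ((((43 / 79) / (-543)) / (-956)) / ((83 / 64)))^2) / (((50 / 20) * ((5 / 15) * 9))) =-6447494491033912844296 / 10861682094059827815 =-593.60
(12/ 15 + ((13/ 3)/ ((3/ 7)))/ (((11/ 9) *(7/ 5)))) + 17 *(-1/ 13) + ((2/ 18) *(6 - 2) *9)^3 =49622/ 715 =69.40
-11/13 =-0.85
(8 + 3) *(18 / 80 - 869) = -382261 / 40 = -9556.52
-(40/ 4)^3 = -1000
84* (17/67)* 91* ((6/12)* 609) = 39569166/67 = 590584.57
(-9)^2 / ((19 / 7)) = 29.84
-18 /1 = -18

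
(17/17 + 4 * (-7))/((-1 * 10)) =27/10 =2.70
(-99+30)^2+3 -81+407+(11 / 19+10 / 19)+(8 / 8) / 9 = 870598 / 171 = 5091.22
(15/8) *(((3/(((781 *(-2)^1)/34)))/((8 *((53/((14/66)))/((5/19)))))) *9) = -80325/553672768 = -0.00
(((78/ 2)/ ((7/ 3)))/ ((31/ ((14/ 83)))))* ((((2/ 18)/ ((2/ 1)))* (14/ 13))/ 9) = 14/ 23157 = 0.00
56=56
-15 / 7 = -2.14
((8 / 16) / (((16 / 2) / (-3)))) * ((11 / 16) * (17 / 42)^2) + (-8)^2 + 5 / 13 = 125950609 / 1956864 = 64.36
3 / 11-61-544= -6652 / 11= -604.73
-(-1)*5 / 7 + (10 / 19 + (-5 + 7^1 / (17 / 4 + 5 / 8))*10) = -178435 / 5187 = -34.40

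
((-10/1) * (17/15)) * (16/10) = -272/15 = -18.13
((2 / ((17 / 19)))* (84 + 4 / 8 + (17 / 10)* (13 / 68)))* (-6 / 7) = -193401 / 1190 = -162.52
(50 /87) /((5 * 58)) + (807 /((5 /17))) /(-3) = -11537654 /12615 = -914.60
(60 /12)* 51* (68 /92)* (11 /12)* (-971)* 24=-92604270 /23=-4026272.61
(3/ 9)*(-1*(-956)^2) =-913936/ 3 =-304645.33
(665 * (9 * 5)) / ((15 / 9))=17955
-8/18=-4/9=-0.44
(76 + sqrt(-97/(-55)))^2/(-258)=-(sqrt(5335) + 4180)^2/780450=-23.18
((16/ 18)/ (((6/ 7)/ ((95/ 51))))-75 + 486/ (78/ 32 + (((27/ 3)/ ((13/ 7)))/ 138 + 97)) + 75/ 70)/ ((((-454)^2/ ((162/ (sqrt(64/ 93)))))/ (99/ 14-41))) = 292445173209925 * sqrt(93)/ 1307288391820096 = 2.16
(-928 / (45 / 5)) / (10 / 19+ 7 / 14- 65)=35264 / 21879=1.61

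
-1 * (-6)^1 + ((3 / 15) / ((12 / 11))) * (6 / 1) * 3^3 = 357 / 10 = 35.70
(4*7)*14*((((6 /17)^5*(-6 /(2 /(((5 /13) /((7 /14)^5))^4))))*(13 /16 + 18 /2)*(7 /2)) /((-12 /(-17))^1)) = -17151810600960000 /2385443281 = -7190198.46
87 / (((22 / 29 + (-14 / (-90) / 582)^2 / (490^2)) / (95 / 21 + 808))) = 6890019062098410000 / 73941755580029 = 93181.71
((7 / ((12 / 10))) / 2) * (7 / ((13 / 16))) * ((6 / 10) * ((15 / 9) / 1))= 980 / 39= 25.13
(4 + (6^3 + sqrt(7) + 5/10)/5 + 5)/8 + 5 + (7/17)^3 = sqrt(7)/40 + 4562139/393040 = 11.67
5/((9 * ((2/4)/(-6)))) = -20/3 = -6.67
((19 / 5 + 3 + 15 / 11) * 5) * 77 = 3143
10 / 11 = 0.91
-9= -9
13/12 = 1.08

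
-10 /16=-5 /8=-0.62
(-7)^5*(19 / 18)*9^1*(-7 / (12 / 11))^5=864365505207281 / 497664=1736845552.84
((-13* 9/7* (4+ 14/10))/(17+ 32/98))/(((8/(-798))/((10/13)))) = 226233/566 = 399.70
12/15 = 4/5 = 0.80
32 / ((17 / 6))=11.29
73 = 73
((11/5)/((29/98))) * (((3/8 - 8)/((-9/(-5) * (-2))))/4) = 32879/8352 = 3.94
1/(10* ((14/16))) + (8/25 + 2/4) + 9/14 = 276/175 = 1.58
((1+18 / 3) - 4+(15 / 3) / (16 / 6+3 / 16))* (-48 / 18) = -1736 / 137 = -12.67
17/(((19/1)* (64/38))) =0.53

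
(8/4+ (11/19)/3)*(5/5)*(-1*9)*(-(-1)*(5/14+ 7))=-38625/266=-145.21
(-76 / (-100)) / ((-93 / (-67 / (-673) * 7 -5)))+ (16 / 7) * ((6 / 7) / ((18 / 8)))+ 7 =202052817 / 25557175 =7.91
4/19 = 0.21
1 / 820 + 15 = 12301 / 820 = 15.00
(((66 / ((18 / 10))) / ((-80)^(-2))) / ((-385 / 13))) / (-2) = 83200 / 21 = 3961.90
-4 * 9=-36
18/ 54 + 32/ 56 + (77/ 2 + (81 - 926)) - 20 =-34675/ 42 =-825.60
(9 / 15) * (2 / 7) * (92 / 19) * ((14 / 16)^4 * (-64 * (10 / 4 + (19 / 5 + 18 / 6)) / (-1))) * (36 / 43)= 19809279 / 81700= 242.46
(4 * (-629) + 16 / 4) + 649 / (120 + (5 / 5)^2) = -27573 / 11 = -2506.64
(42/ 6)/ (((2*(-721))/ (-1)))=1/ 206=0.00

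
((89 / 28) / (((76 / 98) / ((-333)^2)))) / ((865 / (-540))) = -1865263869 / 6574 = -283733.48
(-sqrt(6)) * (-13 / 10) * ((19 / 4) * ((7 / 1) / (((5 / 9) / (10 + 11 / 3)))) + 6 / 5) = 212979 * sqrt(6) / 200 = 2608.45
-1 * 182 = -182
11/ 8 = 1.38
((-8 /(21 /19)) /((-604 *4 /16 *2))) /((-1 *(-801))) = 76 /2539971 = 0.00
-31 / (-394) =31 / 394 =0.08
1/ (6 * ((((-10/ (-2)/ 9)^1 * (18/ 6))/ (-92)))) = -46/ 5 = -9.20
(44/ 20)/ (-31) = -11/ 155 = -0.07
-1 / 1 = -1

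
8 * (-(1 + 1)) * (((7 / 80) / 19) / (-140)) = 1 / 1900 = 0.00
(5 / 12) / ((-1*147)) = -5 / 1764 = -0.00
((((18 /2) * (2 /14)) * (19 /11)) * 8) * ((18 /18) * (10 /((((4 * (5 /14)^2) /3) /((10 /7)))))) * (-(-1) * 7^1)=114912 /11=10446.55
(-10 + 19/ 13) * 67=-7437/ 13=-572.08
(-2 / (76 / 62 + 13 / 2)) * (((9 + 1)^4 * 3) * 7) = -26040000 / 479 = -54363.26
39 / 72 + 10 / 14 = 211 / 168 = 1.26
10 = 10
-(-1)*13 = 13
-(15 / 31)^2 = -225 / 961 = -0.23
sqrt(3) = 1.73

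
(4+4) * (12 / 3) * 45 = 1440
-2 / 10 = -1 / 5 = -0.20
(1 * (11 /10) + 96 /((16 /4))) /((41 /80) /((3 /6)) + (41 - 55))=-1004 /519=-1.93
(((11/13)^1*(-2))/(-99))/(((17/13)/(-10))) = -20/153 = -0.13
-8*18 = -144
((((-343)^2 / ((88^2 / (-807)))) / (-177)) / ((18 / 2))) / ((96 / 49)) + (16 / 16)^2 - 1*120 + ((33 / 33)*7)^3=89976555725 / 394758144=227.93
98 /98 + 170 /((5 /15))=511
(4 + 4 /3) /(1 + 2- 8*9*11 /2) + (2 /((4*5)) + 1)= 12809 /11790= 1.09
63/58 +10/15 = 305/174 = 1.75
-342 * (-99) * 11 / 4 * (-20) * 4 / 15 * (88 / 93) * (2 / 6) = -4855488 / 31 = -156628.65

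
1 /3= 0.33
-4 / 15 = -0.27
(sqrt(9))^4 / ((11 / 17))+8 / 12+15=4648 / 33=140.85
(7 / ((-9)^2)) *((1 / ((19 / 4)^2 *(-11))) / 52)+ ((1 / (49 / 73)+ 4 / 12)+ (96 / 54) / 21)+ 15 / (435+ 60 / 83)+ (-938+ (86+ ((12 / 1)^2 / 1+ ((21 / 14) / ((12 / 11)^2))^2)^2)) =10539025217620914250781 / 517990102971973632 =20346.00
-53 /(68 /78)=-2067 /34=-60.79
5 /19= 0.26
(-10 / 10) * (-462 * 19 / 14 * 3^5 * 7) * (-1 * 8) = -8532216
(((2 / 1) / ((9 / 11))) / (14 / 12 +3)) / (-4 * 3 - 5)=-44 / 1275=-0.03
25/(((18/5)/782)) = 48875/9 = 5430.56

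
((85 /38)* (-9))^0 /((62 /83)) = 83 /62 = 1.34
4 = 4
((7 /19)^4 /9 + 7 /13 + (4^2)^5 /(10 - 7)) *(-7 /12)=-9326477447665 /45742671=-203890.09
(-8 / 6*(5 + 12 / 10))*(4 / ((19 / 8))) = -3968 / 285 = -13.92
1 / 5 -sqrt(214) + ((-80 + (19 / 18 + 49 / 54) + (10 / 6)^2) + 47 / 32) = -317911 / 4320 -sqrt(214) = -88.22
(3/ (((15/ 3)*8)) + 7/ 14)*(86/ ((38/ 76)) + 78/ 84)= 55683/ 560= 99.43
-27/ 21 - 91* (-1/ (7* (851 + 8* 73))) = -1832/ 1435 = -1.28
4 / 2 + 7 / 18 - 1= 25 / 18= 1.39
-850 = -850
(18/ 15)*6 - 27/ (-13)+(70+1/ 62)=319551/ 4030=79.29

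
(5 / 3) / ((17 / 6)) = 10 / 17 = 0.59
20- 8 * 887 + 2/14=-49531/7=-7075.86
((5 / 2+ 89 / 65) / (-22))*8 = -1006 / 715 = -1.41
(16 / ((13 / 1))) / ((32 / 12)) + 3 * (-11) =-423 / 13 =-32.54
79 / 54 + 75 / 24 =991 / 216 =4.59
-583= -583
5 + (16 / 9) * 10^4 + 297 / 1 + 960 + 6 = 171412 / 9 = 19045.78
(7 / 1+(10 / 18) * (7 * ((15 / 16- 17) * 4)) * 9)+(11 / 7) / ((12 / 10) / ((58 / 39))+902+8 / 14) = -2241.75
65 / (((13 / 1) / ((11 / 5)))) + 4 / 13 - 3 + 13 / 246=26737 / 3198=8.36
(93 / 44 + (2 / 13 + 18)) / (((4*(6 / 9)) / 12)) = 104337 / 1144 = 91.20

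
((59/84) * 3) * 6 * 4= 354/7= 50.57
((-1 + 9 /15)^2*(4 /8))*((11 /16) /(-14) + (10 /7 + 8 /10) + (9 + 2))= 14761 /14000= 1.05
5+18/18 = 6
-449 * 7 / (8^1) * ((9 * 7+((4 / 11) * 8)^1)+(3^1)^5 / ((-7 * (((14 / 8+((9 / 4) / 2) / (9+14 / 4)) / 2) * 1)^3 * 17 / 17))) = -2242968275 / 267674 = -8379.48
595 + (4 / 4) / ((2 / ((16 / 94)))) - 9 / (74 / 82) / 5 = 5156922 / 8695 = 593.09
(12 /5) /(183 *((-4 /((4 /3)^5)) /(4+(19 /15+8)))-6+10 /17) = -10392576 /80132215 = -0.13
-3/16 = -0.19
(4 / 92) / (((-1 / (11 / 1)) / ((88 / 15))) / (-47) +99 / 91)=4140136 / 103625787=0.04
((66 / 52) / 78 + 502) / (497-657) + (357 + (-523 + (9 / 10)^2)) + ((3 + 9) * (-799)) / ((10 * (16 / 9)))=-382698527 / 540800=-707.65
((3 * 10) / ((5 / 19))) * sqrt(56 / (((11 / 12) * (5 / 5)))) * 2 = 912 * sqrt(462) / 11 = 1782.06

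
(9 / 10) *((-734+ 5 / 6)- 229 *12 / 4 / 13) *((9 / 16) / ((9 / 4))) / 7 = -183927 / 7280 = -25.26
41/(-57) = -41/57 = -0.72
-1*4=-4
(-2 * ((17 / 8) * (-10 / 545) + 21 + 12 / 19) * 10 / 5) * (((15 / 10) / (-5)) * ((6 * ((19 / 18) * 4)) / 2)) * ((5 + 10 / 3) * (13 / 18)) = 11626745 / 5886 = 1975.32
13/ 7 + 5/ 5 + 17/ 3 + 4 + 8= 431/ 21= 20.52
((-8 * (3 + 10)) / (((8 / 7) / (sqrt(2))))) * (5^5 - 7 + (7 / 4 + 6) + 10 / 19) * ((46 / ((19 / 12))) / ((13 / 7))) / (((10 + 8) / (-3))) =267771819 * sqrt(2) / 361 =1048993.18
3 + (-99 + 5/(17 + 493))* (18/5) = -30036/85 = -353.36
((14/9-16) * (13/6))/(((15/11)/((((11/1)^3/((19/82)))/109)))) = -202894978/167751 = -1209.50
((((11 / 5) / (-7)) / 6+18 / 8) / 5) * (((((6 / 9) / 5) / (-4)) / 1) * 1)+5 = 314077 / 63000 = 4.99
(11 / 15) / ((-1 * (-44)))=1 / 60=0.02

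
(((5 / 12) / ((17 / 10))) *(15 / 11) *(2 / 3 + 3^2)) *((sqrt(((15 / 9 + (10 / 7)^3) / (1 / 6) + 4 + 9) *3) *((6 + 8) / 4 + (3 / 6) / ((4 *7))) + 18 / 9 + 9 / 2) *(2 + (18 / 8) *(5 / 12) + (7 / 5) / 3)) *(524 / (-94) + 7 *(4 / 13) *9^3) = 283118911175 / 2531232 + 55774425501475 *sqrt(291669) / 45147053952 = 779042.24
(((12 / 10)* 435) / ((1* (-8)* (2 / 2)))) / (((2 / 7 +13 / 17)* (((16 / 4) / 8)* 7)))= -17.75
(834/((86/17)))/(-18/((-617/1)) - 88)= -4373913/2333954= -1.87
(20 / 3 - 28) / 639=-64 / 1917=-0.03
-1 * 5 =-5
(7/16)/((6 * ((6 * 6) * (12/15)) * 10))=7/27648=0.00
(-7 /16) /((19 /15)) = -105 /304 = -0.35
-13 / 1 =-13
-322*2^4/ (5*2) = -2576/ 5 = -515.20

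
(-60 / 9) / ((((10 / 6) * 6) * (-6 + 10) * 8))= -1 / 48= -0.02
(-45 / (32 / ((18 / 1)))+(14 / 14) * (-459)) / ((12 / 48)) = -7749 / 4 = -1937.25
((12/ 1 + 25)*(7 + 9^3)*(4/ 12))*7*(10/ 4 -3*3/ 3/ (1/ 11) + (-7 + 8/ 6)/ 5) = -90451088/ 45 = -2010024.18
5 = 5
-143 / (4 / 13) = -1859 / 4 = -464.75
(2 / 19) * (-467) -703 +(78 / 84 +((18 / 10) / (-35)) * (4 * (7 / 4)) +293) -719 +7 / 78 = -152692258 / 129675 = -1177.50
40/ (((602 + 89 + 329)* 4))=1/ 102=0.01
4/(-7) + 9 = 59/7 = 8.43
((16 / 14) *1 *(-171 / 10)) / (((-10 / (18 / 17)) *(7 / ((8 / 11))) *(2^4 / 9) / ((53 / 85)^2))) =77814918 / 1655066875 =0.05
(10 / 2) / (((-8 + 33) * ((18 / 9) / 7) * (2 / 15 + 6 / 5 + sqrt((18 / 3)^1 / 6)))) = 3 / 10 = 0.30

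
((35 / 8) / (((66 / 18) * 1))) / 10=21 / 176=0.12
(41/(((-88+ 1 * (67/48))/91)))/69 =-59696/95611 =-0.62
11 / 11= 1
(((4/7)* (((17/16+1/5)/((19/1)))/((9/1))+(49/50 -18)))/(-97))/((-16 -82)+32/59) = -68656117/66762675000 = -0.00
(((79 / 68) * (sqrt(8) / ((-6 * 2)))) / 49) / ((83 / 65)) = -5135 * sqrt(2) / 1659336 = -0.00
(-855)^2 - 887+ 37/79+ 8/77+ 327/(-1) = 4439443794/6083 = 729811.57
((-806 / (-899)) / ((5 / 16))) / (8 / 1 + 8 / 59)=767 / 2175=0.35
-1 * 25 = -25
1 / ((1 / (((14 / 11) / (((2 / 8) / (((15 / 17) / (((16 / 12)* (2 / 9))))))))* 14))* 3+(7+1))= 13230 / 106027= 0.12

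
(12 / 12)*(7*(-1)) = -7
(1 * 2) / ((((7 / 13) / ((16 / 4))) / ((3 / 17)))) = 2.62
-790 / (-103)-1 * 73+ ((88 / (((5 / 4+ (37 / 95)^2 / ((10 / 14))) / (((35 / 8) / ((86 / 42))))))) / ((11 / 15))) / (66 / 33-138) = -2647998468561 / 39748228802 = -66.62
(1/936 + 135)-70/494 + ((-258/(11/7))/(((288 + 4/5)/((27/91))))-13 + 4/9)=151319573/1238952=122.14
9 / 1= 9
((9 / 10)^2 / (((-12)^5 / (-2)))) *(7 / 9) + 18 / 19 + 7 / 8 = 47865733 / 26265600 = 1.82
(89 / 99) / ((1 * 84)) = 89 / 8316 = 0.01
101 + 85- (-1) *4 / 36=186.11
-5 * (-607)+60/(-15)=3031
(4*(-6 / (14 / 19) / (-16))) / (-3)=-19 / 28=-0.68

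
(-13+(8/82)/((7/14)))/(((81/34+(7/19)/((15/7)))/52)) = -264537000/1014791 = -260.68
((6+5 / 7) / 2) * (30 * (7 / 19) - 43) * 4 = -57058 / 133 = -429.01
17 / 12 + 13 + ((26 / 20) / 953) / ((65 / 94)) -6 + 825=238274389 / 285900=833.42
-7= -7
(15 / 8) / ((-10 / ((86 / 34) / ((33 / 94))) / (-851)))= 1719871 / 1496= 1149.65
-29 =-29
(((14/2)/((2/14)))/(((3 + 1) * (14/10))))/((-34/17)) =-4.38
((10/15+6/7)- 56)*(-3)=1144/7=163.43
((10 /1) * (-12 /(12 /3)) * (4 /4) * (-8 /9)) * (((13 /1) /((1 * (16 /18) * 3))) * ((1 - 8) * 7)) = -6370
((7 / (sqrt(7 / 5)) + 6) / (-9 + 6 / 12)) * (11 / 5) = -132 / 85 - 22 * sqrt(35) / 85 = -3.08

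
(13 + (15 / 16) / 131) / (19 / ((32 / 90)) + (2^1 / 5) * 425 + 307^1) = 27263 / 1111797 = 0.02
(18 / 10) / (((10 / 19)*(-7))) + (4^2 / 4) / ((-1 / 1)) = -1571 / 350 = -4.49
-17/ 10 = -1.70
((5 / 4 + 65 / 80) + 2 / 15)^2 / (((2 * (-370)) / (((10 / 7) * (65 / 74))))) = -3610477 / 441584640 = -0.01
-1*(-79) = 79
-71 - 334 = -405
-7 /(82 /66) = -231 /41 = -5.63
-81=-81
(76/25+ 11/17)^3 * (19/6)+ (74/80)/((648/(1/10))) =158.72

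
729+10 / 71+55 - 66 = 50988 / 71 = 718.14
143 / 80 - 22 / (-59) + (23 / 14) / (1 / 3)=234219 / 33040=7.09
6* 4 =24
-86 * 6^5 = -668736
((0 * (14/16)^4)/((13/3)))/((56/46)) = 0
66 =66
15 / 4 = 3.75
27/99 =3/11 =0.27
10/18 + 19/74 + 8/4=1873/666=2.81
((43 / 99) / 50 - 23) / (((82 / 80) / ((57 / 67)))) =-8649332 / 453255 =-19.08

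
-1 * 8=-8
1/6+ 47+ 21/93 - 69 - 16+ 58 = 3793/186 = 20.39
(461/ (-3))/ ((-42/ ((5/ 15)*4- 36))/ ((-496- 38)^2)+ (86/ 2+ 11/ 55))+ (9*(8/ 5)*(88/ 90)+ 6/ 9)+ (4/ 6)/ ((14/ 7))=11.52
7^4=2401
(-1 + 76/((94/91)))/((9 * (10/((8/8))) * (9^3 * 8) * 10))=379/27410400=0.00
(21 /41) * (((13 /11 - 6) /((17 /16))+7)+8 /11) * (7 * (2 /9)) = 2.54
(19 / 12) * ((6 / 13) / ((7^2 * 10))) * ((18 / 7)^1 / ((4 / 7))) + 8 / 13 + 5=5.62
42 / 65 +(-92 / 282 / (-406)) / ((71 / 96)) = 28499102 / 44031715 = 0.65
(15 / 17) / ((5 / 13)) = 39 / 17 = 2.29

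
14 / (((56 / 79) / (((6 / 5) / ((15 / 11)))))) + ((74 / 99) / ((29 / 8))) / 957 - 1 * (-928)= 945.38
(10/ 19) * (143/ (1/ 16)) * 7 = 160160/ 19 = 8429.47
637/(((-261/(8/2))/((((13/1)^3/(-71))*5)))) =27989780/18531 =1510.43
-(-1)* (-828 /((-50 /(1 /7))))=414 /175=2.37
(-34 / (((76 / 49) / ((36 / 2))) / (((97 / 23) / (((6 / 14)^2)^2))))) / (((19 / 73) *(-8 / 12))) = 14162233673 / 49818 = 284279.45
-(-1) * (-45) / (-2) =22.50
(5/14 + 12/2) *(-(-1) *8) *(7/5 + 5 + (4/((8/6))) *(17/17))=16732/35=478.06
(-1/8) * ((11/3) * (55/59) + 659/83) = -83429/58764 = -1.42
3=3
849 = 849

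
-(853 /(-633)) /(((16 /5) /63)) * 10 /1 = 265.30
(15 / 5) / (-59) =-0.05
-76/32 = -19/8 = -2.38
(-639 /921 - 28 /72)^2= 35796289 /30536676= 1.17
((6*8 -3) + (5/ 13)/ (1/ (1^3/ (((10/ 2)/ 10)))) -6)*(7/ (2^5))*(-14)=-25333/ 208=-121.79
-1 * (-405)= 405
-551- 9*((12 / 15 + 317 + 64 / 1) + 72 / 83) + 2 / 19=-31499802 / 7885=-3994.90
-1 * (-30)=30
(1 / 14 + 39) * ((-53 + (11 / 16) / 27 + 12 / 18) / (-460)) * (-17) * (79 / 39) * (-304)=315404384003 / 6781320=46510.77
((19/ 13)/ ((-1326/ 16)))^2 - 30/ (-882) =124944031/ 3640070889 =0.03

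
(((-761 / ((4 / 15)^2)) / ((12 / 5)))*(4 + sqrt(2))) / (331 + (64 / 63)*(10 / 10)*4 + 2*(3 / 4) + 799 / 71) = -1276482375 / 24892568 -1276482375*sqrt(2) / 99570272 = -69.41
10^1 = 10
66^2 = 4356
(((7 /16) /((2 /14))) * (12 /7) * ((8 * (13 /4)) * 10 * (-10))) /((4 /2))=-6825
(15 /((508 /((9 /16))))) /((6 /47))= 2115 /16256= 0.13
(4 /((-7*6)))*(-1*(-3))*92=-184 /7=-26.29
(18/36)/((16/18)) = 9/16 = 0.56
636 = 636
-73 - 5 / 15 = -220 / 3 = -73.33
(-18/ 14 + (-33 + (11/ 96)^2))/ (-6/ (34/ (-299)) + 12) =-37586881/ 71027712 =-0.53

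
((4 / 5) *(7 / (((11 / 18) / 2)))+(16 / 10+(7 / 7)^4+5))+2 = 1536 / 55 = 27.93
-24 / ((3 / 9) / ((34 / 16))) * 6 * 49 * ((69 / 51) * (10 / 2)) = -304290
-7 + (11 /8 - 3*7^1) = -213 /8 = -26.62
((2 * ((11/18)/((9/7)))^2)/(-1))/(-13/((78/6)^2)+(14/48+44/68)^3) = -1978406144/3285197433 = -0.60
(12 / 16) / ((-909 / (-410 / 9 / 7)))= 205 / 38178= 0.01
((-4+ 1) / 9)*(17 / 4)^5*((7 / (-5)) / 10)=9938999 / 153600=64.71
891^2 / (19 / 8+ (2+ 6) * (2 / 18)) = 57159432 / 235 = 243231.63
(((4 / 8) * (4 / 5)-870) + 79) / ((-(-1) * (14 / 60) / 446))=-10578228 / 7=-1511175.43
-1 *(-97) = 97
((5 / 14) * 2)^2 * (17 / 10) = 0.87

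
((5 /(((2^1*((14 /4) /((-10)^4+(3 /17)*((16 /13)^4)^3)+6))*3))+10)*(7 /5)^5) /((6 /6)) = 4860710691540352421712086 /89139373539660747853125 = 54.53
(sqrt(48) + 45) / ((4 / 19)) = 19*sqrt(3) + 855 / 4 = 246.66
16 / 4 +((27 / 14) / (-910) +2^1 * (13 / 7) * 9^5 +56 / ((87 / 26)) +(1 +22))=219368.59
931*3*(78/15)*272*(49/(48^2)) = 10081799/120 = 84014.99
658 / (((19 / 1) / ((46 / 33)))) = 30268 / 627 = 48.27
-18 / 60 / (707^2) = -3 / 4998490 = -0.00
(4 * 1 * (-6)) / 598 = -12 / 299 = -0.04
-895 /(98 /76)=-34010 /49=-694.08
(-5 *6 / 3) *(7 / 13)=-70 / 13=-5.38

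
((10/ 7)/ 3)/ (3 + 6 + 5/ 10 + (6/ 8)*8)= 0.03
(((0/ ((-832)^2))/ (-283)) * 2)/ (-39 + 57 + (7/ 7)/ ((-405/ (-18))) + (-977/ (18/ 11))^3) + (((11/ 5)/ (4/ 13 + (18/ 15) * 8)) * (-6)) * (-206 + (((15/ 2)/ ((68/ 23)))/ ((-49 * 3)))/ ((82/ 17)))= 2840743191/ 10350368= 274.46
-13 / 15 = -0.87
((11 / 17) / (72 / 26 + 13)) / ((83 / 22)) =3146 / 289255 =0.01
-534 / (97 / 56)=-29904 / 97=-308.29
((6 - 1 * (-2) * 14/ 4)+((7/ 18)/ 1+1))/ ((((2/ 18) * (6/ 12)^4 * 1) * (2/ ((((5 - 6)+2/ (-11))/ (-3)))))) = 13468/ 33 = 408.12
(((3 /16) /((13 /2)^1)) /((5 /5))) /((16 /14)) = 0.03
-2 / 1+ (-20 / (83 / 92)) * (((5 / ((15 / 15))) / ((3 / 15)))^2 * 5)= -5750166 / 83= -69279.11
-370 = -370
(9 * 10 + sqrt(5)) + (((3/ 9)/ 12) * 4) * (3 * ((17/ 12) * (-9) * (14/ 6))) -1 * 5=sqrt(5) + 901/ 12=77.32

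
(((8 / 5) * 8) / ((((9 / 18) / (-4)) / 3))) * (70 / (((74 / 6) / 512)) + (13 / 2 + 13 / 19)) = -3145621248 / 3515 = -894913.58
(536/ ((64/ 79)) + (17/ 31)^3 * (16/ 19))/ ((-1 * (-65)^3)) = 2996620361/ 1243565713000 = 0.00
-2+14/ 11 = -0.73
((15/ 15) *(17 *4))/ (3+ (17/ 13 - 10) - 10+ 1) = -884/ 191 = -4.63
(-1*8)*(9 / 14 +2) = -148 / 7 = -21.14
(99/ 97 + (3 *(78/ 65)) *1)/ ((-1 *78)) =-747/ 12610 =-0.06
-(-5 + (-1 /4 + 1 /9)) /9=185 /324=0.57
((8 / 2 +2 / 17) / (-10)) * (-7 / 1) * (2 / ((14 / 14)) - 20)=-882 / 17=-51.88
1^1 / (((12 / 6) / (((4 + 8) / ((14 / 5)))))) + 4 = 6.14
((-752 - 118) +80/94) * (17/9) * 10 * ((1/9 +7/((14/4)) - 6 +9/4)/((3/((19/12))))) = 1946196125/137052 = 14200.42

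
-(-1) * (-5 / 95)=-1 / 19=-0.05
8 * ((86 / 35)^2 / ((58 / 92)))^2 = 925975413248 / 1262025625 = 733.72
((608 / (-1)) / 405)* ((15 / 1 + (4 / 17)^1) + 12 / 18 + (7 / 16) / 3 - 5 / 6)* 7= -660478 / 4131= -159.88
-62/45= -1.38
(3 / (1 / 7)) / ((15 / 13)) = 91 / 5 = 18.20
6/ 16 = 3/ 8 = 0.38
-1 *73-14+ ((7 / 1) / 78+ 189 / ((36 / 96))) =32533 / 78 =417.09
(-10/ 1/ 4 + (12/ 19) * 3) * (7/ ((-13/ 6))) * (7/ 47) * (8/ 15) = 9016/ 58045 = 0.16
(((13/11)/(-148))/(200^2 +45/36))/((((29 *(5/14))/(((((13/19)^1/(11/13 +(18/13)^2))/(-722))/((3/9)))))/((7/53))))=1399489/534353014683762725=0.00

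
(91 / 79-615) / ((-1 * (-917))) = -48494 / 72443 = -0.67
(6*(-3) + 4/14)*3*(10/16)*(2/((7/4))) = -37.96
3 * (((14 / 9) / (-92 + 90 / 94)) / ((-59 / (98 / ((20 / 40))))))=128968 / 757383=0.17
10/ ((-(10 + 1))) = -10/ 11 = -0.91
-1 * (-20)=20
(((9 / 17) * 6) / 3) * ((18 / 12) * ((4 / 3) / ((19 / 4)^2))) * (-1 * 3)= -1728 / 6137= -0.28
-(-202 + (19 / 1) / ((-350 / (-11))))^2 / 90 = -552109009 / 1225000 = -450.70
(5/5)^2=1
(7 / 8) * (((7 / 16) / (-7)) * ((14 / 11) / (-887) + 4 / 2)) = -34125 / 312224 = -0.11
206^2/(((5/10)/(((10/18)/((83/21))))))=2970520/249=11929.80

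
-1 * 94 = -94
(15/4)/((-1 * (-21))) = 5/28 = 0.18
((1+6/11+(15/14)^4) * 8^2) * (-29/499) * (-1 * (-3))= -421061556/13179089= -31.95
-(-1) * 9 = 9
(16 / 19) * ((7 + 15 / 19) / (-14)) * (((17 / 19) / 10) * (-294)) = 422688 / 34295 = 12.33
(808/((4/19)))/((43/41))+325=171333/43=3984.49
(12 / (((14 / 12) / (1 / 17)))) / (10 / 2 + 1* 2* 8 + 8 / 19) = 1368 / 48433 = 0.03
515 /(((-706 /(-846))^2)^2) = 16488027326115 /15527402881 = 1061.87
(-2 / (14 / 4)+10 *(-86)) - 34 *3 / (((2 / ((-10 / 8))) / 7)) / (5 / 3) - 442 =-28975 / 28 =-1034.82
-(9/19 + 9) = -180/19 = -9.47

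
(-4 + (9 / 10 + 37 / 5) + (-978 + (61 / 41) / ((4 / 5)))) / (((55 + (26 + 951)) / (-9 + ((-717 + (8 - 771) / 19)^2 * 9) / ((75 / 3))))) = -494756101864917 / 2545772000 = -194344.23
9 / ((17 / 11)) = 99 / 17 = 5.82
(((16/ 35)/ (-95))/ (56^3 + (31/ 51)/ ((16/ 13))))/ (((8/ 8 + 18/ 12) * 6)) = -4352/ 2382413355875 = -0.00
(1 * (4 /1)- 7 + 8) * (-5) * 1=-25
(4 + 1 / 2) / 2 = 9 / 4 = 2.25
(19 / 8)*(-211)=-4009 / 8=-501.12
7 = 7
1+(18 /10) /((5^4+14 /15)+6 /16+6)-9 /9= 0.00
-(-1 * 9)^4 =-6561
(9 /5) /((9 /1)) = 1 /5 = 0.20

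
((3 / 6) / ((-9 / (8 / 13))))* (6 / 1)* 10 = -80 / 39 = -2.05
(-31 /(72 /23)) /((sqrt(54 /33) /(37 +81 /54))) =-54901 * sqrt(22) /864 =-298.04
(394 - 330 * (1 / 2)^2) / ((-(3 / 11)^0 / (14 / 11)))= -4361 / 11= -396.45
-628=-628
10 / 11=0.91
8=8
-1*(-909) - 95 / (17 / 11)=14408 / 17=847.53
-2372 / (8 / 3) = -1779 / 2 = -889.50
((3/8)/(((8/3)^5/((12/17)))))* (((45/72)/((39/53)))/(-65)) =-38637/1506279424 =-0.00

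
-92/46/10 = -1/5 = -0.20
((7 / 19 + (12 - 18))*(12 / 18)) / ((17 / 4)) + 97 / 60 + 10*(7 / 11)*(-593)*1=-268102493 / 71060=-3772.90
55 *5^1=275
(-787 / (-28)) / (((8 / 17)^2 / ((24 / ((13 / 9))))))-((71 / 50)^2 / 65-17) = 1488070833 / 700000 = 2125.82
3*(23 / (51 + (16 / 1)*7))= 69 / 163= 0.42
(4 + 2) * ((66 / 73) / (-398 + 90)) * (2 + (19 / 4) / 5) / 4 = -531 / 40880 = -0.01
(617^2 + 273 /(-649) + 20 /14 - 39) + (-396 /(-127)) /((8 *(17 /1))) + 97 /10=18668243654292 /49041685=380660.73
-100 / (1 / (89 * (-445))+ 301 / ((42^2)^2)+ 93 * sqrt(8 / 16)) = 2215633244533128000 / 1340399261386656944554031-1441289528374452402240000 * sqrt(2) / 1340399261386656944554031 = -1.52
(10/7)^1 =10/7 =1.43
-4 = -4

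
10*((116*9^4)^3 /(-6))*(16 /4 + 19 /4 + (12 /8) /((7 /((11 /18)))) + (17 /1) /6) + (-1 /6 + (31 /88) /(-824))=-13106231099681444592976363 /1522752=-8606937373703298103.02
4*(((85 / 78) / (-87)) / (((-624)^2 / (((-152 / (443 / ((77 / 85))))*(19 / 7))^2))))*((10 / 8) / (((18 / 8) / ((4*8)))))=-252301456 / 154957270171041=-0.00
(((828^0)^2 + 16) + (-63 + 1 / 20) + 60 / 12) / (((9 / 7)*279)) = -637 / 5580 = -0.11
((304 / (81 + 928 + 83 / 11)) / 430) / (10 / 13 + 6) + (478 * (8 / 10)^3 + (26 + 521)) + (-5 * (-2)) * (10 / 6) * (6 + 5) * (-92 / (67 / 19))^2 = 101645985922653239 / 809410467750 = 125580.27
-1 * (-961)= 961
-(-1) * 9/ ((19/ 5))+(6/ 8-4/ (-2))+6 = 845/ 76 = 11.12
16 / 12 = 4 / 3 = 1.33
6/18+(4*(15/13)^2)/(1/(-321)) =-866531/507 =-1709.13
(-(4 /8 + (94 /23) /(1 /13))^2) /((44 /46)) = -6086089 /2024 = -3006.96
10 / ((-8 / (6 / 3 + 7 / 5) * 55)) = -17 / 220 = -0.08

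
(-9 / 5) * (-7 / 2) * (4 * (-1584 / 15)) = -66528 / 25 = -2661.12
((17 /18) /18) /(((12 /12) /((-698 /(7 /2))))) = -5933 /567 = -10.46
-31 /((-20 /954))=14787 /10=1478.70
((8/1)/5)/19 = 8/95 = 0.08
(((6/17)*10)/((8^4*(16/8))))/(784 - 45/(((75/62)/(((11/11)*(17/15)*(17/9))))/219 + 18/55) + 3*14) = 13183265/21100486639616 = 0.00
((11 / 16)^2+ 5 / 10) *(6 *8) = 747 / 16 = 46.69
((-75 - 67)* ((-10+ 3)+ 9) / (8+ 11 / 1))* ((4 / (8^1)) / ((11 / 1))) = -142 / 209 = -0.68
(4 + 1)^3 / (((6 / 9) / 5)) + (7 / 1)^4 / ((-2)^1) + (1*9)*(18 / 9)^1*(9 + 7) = 25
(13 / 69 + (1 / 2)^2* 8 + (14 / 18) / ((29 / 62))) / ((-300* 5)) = -23119 / 9004500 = -0.00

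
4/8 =1/2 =0.50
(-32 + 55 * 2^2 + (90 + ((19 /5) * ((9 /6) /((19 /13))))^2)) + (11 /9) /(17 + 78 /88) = 207729043 /708300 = 293.28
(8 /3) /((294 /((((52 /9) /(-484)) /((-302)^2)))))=-13 /10950157449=-0.00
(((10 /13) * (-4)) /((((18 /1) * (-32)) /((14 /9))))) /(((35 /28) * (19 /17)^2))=2023 /380133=0.01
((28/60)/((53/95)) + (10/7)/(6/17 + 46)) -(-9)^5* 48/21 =59187318793/438522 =134970.01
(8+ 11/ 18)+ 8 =16.61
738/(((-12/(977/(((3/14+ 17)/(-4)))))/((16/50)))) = 26918304/6025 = 4467.77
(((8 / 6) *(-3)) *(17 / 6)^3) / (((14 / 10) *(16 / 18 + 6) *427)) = -24565 / 1111908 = -0.02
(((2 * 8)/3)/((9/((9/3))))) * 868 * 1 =13888/9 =1543.11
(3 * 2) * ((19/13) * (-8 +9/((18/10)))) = -342/13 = -26.31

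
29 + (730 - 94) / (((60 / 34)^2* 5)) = 26192 / 375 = 69.85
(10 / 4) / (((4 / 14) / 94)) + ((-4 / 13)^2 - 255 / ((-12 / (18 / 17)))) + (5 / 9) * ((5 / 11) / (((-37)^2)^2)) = 26499285274144 / 31356587691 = 845.09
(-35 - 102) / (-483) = 137 / 483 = 0.28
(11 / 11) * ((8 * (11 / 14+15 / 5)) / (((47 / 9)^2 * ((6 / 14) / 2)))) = 11448 / 2209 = 5.18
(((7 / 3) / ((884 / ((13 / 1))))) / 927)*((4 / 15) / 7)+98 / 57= 1.72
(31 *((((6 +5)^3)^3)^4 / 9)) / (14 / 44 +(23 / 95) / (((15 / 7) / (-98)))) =-10014162858623454400326382683904690516295950 / 1011423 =-9901063015794039091780969000000000000.00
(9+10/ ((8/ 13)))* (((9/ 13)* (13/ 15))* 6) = 909/ 10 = 90.90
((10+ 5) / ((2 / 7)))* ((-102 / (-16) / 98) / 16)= 765 / 3584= 0.21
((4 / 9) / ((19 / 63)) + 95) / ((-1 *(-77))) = 1833 / 1463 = 1.25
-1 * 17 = -17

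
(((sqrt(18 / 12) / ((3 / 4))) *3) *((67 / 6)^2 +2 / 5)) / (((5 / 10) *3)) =22517 *sqrt(6) / 135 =408.56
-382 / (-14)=191 / 7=27.29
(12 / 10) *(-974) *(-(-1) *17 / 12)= -8279 / 5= -1655.80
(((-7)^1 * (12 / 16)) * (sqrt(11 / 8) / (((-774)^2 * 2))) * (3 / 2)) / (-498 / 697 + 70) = -4879 * sqrt(22) / 205728556032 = -0.00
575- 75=500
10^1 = 10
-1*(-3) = 3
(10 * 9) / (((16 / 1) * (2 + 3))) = 9 / 8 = 1.12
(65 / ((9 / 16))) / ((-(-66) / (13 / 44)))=1690 / 3267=0.52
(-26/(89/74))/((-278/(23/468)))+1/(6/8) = 297755/222678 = 1.34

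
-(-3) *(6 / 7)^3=648 / 343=1.89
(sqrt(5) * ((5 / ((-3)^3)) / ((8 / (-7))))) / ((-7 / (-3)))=5 * sqrt(5) / 72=0.16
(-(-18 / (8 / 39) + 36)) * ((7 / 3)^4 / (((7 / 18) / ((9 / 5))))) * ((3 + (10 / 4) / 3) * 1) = 544341 / 20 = 27217.05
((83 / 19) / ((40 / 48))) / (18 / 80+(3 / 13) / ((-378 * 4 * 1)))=1631448 / 69977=23.31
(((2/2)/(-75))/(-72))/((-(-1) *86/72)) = 1/6450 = 0.00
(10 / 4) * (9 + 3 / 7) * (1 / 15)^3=11 / 1575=0.01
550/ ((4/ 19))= 5225/ 2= 2612.50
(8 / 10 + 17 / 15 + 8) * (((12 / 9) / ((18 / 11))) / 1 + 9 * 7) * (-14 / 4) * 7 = -12579623 / 810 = -15530.40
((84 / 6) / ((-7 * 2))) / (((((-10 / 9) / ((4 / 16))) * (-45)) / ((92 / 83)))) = -23 / 4150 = -0.01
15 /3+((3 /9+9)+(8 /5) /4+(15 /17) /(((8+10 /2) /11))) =51316 /3315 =15.48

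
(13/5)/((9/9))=13/5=2.60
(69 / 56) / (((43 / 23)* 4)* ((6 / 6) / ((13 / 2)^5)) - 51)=-589241991 / 24389186360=-0.02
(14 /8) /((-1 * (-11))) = 7 /44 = 0.16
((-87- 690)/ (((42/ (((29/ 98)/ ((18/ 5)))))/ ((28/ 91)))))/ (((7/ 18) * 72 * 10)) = -1073/ 642096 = -0.00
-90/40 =-9/4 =-2.25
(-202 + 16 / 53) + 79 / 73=-776183 / 3869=-200.62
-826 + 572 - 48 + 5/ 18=-301.72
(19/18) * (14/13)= 1.14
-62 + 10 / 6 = -181 / 3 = -60.33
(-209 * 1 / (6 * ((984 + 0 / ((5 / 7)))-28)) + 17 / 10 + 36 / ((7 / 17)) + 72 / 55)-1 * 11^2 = -67573109 / 2208360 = -30.60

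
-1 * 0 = 0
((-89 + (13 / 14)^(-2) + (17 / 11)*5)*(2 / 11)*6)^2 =3193940865600 / 418161601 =7638.05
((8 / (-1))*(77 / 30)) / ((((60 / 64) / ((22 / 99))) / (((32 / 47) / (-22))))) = 14336 / 95175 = 0.15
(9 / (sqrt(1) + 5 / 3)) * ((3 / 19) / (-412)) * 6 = -243 / 31312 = -0.01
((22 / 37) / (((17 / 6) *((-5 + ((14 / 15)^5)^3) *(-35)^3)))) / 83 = 0.00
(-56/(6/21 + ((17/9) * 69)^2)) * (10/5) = -7056/1070185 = -0.01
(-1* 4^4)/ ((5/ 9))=-2304/ 5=-460.80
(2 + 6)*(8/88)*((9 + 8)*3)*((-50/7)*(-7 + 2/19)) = 2672400/1463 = 1826.66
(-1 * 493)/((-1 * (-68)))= -29/4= -7.25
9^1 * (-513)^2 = 2368521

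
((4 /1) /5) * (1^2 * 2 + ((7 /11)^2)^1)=1164 /605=1.92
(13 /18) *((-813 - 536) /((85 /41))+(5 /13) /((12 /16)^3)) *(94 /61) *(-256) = 233255468288 /1259955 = 185130.00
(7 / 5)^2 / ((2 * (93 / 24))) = 196 / 775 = 0.25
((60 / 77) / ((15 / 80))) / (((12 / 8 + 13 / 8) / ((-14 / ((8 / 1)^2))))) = -16 / 55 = -0.29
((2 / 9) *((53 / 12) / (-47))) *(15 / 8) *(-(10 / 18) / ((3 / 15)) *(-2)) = -6625 / 30456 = -0.22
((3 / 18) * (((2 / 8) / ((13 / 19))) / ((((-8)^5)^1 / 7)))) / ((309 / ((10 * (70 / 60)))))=-4655 / 9477292032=-0.00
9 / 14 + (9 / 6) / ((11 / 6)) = 225 / 154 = 1.46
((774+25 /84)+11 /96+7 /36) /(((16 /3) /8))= 1561607 /1344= 1161.91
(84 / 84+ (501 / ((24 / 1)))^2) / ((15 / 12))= 27953 / 80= 349.41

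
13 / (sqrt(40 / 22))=9.64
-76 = -76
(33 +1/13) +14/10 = 2241/65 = 34.48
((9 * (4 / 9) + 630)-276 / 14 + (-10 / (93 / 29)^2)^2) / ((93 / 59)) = 19007290199000 / 48698185851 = 390.31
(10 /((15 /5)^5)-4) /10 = -481 /1215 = -0.40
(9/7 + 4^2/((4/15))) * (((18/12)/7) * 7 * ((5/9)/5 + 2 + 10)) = 15587/14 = 1113.36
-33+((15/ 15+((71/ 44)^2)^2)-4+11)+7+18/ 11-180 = -710578079/ 3748096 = -189.58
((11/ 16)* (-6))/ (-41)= 0.10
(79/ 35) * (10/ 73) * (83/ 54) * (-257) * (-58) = 97738642/ 13797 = 7084.05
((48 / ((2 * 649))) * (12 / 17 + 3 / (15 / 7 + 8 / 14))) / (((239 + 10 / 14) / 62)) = 3046680 / 175877053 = 0.02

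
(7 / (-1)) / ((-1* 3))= 2.33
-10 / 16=-5 / 8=-0.62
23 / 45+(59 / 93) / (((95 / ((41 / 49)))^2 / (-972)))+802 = 4851418492951 / 6045657975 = 802.46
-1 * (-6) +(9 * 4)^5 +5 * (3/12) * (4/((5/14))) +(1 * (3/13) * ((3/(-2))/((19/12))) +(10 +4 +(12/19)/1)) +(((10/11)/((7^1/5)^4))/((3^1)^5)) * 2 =95851921430829056/1585214631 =60466210.41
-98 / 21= -14 / 3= -4.67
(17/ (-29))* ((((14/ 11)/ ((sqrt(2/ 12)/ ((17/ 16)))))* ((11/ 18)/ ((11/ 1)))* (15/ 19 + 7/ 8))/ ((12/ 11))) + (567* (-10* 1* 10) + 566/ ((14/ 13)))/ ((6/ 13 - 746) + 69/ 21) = 5111873/ 67545 - 511819* sqrt(6)/ 7617024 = 75.52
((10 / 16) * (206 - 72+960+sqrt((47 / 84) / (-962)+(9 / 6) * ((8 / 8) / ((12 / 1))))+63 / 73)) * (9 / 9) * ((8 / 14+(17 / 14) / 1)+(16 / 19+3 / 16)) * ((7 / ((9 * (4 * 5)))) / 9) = 1997 * sqrt(50777727) / 5306176512+159610225 / 19173888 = 8.33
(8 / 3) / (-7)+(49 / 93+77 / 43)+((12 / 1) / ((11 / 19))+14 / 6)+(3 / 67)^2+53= 35938573915 / 460755449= 78.00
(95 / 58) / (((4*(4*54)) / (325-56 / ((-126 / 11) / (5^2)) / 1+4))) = 385795 / 451008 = 0.86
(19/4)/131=0.04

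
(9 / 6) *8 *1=12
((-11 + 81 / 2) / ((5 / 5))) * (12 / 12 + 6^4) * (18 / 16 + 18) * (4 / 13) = 11708019 / 52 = 225154.21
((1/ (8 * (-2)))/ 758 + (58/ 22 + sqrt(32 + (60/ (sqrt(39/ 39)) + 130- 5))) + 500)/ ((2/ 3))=3 * sqrt(217)/ 2 + 201167103/ 266816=776.05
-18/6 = -3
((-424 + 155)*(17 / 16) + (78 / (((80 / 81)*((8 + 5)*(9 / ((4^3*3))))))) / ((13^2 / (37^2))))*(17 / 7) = 175603319 / 94640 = 1855.49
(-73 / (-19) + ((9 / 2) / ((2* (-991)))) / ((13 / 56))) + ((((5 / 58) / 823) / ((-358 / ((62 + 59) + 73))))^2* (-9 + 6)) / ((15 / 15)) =68484872377596843265 / 17870319912001929892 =3.83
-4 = -4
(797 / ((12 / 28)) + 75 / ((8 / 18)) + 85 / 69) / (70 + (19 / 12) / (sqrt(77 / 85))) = 7246527288 / 249782369 - 10643477* sqrt(6545) / 1248911845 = 28.32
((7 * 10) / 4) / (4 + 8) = 1.46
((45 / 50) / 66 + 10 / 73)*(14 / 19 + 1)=7257 / 27740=0.26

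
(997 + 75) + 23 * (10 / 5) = 1118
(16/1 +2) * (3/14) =3.86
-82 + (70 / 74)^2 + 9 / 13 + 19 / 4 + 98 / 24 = -7643407 / 106782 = -71.58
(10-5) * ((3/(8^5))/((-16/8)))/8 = -15/524288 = -0.00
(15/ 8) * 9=135/ 8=16.88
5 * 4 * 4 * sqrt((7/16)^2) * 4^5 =35840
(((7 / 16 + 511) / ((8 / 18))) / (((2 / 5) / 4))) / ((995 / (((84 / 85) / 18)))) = 171843 / 270640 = 0.63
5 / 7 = 0.71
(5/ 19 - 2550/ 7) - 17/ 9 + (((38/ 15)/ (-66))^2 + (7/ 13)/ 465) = -4805515206176/ 13133094975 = -365.91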